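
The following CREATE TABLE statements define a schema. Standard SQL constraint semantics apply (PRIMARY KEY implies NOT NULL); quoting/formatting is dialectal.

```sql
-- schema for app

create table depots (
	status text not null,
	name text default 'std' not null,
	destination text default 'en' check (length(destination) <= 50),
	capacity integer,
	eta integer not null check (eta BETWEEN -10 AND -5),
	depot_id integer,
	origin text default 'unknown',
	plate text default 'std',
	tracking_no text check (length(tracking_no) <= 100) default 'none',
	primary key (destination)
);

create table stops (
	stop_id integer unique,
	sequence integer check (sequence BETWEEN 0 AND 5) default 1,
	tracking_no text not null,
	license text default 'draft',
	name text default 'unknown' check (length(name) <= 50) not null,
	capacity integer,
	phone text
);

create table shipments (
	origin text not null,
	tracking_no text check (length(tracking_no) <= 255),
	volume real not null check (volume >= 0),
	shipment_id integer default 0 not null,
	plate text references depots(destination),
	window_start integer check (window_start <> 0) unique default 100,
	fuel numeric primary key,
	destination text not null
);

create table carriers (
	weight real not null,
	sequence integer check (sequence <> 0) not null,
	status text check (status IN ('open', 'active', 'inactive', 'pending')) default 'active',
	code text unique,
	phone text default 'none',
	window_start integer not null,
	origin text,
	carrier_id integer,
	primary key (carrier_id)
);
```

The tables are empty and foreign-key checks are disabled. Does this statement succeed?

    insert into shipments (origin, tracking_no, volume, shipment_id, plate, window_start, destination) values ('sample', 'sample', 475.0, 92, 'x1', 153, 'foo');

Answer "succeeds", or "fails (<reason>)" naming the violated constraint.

fails (NOT NULL on fuel)

fuel is omitted from the column list and has no DEFAULT, so it would receive NULL.
But fuel is part of the PRIMARY KEY (implied NOT NULL).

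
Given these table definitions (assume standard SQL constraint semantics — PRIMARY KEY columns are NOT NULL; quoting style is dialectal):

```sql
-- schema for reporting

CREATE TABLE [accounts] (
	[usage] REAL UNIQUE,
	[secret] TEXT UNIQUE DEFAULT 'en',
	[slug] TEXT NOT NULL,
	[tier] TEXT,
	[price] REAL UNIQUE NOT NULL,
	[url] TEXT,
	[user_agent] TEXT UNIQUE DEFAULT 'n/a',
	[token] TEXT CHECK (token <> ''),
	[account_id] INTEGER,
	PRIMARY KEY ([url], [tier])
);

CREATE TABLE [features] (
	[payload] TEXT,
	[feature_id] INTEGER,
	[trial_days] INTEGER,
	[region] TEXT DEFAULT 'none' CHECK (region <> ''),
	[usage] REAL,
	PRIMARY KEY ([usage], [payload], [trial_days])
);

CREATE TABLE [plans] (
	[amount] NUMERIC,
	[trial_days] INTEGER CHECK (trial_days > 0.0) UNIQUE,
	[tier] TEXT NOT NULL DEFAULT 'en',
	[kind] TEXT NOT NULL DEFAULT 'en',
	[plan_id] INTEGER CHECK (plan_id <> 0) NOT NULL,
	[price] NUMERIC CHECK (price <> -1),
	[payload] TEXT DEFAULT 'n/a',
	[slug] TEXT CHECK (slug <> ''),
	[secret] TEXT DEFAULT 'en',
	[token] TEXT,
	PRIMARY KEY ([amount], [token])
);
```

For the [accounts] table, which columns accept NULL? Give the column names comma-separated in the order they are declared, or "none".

- usage: UNIQUE does not imply NOT NULL → nullable.
- secret: UNIQUE does not imply NOT NULL → nullable.
- slug: declared NOT NULL → not nullable.
- tier: part of the PRIMARY KEY, which implies NOT NULL → not nullable.
- price: declared NOT NULL → not nullable.
- url: part of the PRIMARY KEY, which implies NOT NULL → not nullable.
- user_agent: UNIQUE does not imply NOT NULL → nullable.
- token: CHECK does not forbid NULL (a CHECK constraint passes when its expression is NULL) → nullable.
- account_id: no NOT NULL constraint applies → nullable.

usage, secret, user_agent, token, account_id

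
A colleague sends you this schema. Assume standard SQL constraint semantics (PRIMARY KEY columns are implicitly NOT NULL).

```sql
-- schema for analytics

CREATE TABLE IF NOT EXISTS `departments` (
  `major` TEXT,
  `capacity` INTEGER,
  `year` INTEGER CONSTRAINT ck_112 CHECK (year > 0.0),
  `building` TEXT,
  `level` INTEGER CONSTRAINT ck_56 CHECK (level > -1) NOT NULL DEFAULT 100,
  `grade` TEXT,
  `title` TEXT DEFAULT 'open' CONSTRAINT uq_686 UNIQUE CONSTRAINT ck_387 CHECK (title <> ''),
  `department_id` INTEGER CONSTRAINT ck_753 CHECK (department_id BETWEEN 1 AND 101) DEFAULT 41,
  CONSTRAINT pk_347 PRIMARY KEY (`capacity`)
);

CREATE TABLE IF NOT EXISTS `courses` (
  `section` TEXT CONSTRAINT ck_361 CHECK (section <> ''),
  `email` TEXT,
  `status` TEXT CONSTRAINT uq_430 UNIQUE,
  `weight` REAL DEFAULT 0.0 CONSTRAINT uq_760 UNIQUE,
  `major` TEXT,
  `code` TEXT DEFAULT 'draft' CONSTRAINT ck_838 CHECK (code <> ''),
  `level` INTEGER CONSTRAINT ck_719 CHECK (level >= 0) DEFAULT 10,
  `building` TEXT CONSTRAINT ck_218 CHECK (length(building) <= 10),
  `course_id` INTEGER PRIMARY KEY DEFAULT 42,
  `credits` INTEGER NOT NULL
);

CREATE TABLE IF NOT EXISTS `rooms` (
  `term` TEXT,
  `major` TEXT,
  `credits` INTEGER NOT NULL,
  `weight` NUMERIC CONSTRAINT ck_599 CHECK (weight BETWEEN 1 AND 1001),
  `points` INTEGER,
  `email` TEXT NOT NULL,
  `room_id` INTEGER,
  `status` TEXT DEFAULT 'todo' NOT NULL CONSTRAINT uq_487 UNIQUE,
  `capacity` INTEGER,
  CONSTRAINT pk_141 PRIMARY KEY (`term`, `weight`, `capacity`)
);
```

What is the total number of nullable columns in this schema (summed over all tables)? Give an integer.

17

departments: 6 nullable (major, year, building, grade, title, department_id — PK (capacity) and explicit NOT NULL columns excluded).
courses: 8 nullable (section, email, status, weight, major, code, level, building — PK (course_id) and explicit NOT NULL columns excluded).
rooms: 3 nullable (major, points, room_id — PK (term, weight, capacity) and explicit NOT NULL columns excluded).
Total: 6 + 8 + 3 = 17.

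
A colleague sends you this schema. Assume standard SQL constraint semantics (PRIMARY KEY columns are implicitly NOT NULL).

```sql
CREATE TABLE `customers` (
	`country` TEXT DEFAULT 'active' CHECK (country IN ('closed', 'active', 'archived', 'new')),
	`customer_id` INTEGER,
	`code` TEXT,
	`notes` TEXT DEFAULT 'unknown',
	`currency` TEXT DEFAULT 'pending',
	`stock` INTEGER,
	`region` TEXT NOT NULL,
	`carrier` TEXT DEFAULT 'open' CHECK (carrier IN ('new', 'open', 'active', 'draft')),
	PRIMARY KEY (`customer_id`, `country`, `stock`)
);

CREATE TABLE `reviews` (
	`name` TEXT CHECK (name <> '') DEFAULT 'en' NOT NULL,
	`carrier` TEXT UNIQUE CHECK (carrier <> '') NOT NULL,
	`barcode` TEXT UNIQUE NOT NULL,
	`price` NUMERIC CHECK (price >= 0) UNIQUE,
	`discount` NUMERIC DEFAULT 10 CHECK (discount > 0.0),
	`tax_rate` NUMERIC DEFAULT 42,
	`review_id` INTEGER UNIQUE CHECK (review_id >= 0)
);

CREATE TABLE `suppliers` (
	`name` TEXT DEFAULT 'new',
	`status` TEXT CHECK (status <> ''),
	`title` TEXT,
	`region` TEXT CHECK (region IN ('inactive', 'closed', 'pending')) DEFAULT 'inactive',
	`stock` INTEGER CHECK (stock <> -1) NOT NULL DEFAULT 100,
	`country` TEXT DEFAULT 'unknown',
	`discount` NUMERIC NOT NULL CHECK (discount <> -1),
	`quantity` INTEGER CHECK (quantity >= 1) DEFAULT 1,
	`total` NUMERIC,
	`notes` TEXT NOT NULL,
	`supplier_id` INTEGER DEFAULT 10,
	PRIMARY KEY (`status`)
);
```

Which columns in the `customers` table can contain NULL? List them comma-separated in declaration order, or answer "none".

- country: part of the PRIMARY KEY, which implies NOT NULL → not nullable.
- customer_id: part of the PRIMARY KEY, which implies NOT NULL → not nullable.
- code: no NOT NULL constraint applies → nullable.
- notes: DEFAULT only fills an omitted column; an explicit NULL is still allowed → nullable.
- currency: DEFAULT only fills an omitted column; an explicit NULL is still allowed → nullable.
- stock: part of the PRIMARY KEY, which implies NOT NULL → not nullable.
- region: declared NOT NULL → not nullable.
- carrier: CHECK does not forbid NULL (a CHECK constraint passes when its expression is NULL) → nullable.

code, notes, currency, carrier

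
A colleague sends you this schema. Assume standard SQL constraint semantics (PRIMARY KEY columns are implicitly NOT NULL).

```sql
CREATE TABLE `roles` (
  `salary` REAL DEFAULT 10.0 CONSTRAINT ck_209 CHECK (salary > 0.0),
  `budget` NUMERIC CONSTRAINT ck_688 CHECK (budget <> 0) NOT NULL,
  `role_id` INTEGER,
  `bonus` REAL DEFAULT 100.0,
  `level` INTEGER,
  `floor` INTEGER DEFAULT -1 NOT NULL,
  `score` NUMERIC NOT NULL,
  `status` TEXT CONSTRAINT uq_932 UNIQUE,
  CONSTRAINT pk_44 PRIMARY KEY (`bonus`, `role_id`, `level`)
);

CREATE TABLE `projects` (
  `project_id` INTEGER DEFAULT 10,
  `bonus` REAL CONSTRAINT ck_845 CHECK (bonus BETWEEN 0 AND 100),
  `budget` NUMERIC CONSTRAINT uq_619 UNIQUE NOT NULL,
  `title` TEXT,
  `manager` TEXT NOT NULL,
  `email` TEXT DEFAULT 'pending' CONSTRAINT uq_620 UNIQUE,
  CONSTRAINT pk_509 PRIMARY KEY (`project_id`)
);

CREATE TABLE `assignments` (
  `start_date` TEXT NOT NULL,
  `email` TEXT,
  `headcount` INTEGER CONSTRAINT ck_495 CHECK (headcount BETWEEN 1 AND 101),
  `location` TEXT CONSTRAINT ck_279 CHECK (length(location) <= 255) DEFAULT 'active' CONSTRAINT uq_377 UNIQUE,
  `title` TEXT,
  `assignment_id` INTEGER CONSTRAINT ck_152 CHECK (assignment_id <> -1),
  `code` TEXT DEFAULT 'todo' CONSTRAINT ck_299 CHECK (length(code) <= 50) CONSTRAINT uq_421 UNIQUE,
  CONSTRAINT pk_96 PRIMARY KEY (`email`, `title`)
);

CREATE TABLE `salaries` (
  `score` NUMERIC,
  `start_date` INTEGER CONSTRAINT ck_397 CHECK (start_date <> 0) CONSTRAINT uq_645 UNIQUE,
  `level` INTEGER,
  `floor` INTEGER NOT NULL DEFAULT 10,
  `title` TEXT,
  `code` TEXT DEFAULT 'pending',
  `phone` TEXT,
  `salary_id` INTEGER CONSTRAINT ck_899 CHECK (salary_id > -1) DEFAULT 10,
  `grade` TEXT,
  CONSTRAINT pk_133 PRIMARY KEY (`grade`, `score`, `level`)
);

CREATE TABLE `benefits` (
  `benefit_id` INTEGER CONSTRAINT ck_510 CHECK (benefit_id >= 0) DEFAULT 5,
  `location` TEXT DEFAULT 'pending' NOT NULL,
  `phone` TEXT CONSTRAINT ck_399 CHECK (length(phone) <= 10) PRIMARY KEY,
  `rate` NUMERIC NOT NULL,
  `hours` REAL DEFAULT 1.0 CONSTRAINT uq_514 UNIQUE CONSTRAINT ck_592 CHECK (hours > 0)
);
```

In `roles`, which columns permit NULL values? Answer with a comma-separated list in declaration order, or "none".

- salary: CHECK does not forbid NULL (a CHECK constraint passes when its expression is NULL) → nullable.
- budget: declared NOT NULL → not nullable.
- role_id: part of the PRIMARY KEY, which implies NOT NULL → not nullable.
- bonus: part of the PRIMARY KEY, which implies NOT NULL → not nullable.
- level: part of the PRIMARY KEY, which implies NOT NULL → not nullable.
- floor: declared NOT NULL → not nullable.
- score: declared NOT NULL → not nullable.
- status: UNIQUE does not imply NOT NULL → nullable.

salary, status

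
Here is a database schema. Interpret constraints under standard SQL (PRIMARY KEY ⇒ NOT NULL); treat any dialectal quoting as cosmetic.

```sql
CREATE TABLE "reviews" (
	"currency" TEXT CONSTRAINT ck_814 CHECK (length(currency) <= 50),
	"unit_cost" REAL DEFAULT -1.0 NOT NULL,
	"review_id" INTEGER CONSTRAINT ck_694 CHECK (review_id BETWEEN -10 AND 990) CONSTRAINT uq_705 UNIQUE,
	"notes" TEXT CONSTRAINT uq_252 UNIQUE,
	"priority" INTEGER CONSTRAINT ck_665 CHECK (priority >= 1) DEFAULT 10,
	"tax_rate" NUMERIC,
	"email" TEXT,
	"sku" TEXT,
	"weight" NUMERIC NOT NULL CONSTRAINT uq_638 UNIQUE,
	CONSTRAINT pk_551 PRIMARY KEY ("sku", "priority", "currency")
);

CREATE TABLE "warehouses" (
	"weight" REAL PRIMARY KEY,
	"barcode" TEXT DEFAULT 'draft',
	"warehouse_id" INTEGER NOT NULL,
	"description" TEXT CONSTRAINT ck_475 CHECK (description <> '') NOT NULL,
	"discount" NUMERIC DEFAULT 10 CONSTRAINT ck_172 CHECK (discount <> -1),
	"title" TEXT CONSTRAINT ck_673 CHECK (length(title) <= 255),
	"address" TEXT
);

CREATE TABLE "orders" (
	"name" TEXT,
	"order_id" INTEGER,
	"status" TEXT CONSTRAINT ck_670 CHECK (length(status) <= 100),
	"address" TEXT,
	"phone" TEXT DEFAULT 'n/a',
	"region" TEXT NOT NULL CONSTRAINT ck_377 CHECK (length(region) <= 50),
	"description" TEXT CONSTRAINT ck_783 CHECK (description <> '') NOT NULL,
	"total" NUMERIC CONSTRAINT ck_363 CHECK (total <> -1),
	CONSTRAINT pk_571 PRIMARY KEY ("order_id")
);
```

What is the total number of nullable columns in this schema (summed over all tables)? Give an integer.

13

reviews: 4 nullable (review_id, notes, tax_rate, email — PK (sku, priority, currency) and explicit NOT NULL columns excluded).
warehouses: 4 nullable (barcode, discount, title, address — PK (weight) and explicit NOT NULL columns excluded).
orders: 5 nullable (name, status, address, phone, total — PK (order_id) and explicit NOT NULL columns excluded).
Total: 4 + 4 + 5 = 13.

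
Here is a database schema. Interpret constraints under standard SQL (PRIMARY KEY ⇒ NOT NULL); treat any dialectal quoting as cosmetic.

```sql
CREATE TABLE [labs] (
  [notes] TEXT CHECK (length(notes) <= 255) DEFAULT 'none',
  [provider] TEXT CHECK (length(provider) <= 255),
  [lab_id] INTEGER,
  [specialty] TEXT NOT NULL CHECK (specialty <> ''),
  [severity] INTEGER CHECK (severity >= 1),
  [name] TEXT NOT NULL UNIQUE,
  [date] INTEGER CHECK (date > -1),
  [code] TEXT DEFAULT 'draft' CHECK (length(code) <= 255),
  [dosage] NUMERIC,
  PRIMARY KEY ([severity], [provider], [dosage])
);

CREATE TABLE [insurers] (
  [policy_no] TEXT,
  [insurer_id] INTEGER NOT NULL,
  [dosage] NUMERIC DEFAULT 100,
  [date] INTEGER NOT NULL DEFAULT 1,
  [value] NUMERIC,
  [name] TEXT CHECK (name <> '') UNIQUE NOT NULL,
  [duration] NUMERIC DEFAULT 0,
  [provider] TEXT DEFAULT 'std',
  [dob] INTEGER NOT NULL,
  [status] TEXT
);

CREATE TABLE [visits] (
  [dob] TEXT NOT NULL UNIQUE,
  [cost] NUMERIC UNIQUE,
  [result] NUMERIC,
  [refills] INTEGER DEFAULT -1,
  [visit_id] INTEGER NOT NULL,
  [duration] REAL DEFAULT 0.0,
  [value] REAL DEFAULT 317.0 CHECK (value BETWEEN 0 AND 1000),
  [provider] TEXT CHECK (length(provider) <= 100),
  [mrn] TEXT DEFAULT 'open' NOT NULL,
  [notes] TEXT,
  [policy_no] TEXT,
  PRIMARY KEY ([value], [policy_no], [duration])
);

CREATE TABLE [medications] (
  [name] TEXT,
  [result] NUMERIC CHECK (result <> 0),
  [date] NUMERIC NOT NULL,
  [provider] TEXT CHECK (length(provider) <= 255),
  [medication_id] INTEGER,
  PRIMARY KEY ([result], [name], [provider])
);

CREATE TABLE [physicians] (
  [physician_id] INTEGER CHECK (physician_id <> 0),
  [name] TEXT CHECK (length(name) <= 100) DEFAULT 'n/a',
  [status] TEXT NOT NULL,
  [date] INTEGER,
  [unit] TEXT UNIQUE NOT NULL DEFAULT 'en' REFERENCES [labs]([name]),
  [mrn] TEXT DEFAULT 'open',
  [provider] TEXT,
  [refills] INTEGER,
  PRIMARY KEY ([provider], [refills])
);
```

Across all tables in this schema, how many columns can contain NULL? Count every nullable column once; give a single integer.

labs: 4 nullable (notes, lab_id, date, code — PK (severity, provider, dosage) and explicit NOT NULL columns excluded).
insurers: 6 nullable (policy_no, dosage, value, duration, provider, status — PK none and explicit NOT NULL columns excluded).
visits: 5 nullable (cost, result, refills, provider, notes — PK (value, policy_no, duration) and explicit NOT NULL columns excluded).
medications: 1 nullable (medication_id — PK (result, name, provider) and explicit NOT NULL columns excluded).
physicians: 4 nullable (physician_id, name, date, mrn — PK (provider, refills) and explicit NOT NULL columns excluded).
Total: 4 + 6 + 5 + 1 + 4 = 20.

20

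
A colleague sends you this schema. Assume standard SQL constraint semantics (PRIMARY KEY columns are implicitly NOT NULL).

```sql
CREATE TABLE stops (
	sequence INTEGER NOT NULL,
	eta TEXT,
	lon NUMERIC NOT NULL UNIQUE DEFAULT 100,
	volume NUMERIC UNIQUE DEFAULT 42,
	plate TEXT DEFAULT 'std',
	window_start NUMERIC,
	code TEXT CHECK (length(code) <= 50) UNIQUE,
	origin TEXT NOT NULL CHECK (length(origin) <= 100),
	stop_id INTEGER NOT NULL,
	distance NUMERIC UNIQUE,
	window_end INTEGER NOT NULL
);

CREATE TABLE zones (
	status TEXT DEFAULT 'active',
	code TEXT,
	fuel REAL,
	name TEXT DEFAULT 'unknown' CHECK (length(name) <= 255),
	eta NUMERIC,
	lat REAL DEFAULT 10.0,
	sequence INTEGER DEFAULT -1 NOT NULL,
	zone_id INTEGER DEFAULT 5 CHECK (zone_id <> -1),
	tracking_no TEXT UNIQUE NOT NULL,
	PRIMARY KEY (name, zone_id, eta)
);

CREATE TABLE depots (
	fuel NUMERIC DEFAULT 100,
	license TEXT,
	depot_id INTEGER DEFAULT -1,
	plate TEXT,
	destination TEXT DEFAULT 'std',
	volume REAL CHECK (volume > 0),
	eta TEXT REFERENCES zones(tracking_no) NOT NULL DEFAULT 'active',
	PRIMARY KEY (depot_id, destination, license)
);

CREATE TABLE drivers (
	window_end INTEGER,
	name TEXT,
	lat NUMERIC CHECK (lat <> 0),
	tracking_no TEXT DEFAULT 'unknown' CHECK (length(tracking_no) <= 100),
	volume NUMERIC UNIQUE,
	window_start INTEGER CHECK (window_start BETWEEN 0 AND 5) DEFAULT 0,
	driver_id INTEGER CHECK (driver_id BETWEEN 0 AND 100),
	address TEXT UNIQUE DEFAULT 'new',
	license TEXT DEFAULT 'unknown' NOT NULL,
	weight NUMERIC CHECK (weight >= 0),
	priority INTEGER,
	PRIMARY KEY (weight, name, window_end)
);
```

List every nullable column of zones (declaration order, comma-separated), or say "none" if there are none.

- status: DEFAULT only fills an omitted column; an explicit NULL is still allowed → nullable.
- code: no NOT NULL constraint applies → nullable.
- fuel: no NOT NULL constraint applies → nullable.
- name: part of the PRIMARY KEY, which implies NOT NULL → not nullable.
- eta: part of the PRIMARY KEY, which implies NOT NULL → not nullable.
- lat: DEFAULT only fills an omitted column; an explicit NULL is still allowed → nullable.
- sequence: declared NOT NULL → not nullable.
- zone_id: part of the PRIMARY KEY, which implies NOT NULL → not nullable.
- tracking_no: declared NOT NULL → not nullable.

status, code, fuel, lat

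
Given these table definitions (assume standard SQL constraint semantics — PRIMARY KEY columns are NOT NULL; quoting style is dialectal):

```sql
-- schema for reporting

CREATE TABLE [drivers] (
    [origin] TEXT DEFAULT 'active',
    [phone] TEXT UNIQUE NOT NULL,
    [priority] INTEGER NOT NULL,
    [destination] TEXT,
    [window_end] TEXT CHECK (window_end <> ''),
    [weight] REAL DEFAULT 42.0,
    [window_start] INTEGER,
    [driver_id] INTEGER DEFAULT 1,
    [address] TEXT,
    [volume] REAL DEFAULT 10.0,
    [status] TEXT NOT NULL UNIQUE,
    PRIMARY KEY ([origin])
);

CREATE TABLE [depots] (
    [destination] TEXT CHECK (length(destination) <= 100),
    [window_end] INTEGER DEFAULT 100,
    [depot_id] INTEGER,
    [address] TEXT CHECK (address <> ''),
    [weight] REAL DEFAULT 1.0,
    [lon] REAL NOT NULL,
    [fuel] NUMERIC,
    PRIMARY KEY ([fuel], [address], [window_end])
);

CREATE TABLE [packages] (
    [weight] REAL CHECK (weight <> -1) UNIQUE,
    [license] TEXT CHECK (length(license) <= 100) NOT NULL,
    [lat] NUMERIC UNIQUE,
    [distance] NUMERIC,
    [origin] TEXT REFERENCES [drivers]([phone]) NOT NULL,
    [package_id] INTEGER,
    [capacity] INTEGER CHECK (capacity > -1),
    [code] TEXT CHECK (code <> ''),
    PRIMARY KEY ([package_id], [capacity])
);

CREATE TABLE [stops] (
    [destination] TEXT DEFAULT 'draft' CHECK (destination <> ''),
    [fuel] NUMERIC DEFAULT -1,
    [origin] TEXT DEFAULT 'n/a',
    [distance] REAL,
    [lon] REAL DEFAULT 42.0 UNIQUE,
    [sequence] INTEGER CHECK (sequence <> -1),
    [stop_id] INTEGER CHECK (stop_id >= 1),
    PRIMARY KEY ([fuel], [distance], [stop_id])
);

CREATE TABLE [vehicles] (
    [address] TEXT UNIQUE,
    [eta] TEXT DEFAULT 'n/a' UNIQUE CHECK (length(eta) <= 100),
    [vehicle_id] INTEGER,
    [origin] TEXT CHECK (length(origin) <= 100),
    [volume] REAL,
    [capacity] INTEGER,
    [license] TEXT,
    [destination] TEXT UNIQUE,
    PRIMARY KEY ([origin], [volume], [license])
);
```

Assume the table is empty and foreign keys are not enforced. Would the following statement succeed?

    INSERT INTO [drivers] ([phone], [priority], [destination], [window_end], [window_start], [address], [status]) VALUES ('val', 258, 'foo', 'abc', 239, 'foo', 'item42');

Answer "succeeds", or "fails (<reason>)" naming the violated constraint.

NOT NULL columns: origin defaults to 'active'; phone is supplied; priority is supplied; status is supplied.
CHECK constraints: 'abc' satisfies (window_end <> '').
No constraint is violated.

succeeds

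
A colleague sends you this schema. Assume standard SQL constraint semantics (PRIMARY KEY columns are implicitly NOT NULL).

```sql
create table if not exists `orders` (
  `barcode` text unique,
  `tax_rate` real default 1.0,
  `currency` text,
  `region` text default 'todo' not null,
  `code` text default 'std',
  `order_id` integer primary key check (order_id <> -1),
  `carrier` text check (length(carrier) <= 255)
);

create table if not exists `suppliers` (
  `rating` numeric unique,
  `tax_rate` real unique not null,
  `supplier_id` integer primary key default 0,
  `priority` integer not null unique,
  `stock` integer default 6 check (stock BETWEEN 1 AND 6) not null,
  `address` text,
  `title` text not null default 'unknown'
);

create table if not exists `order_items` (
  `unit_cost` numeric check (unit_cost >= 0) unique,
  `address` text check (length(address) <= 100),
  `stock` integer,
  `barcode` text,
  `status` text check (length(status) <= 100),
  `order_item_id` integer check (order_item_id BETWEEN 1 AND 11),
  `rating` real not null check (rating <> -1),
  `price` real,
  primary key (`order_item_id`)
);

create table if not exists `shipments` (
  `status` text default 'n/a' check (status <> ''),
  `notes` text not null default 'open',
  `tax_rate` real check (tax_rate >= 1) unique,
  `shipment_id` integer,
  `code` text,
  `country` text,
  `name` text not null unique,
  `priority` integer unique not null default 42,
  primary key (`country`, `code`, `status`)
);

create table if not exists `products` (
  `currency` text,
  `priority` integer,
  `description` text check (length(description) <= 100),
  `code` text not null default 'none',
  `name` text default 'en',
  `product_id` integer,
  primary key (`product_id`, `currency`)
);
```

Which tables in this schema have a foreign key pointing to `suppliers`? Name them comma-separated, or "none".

No REFERENCES clause anywhere in the schema names suppliers.

none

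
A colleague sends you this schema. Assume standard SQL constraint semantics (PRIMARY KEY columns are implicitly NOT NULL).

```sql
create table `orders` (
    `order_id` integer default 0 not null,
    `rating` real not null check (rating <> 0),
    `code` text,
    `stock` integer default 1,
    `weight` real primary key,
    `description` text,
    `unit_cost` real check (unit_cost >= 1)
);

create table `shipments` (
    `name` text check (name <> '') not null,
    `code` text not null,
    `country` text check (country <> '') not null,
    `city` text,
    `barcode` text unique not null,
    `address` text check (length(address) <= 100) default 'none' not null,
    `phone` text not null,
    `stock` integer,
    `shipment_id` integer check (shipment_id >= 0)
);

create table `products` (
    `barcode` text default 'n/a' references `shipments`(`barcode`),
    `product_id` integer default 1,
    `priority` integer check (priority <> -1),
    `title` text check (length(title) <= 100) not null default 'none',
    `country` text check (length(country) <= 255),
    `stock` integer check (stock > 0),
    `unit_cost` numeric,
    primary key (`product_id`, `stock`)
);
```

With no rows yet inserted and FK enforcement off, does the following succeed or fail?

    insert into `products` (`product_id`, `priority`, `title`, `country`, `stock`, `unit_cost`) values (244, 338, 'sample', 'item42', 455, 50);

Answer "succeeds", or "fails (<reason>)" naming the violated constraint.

NOT NULL columns: product_id is supplied; stock is supplied; title is supplied.
CHECK constraints: 338 satisfies (priority <> -1); 'sample' satisfies (length(title) <= 100); 'item42' satisfies (length(country) <= 255); 455 satisfies (stock > 0).
No constraint is violated.

succeeds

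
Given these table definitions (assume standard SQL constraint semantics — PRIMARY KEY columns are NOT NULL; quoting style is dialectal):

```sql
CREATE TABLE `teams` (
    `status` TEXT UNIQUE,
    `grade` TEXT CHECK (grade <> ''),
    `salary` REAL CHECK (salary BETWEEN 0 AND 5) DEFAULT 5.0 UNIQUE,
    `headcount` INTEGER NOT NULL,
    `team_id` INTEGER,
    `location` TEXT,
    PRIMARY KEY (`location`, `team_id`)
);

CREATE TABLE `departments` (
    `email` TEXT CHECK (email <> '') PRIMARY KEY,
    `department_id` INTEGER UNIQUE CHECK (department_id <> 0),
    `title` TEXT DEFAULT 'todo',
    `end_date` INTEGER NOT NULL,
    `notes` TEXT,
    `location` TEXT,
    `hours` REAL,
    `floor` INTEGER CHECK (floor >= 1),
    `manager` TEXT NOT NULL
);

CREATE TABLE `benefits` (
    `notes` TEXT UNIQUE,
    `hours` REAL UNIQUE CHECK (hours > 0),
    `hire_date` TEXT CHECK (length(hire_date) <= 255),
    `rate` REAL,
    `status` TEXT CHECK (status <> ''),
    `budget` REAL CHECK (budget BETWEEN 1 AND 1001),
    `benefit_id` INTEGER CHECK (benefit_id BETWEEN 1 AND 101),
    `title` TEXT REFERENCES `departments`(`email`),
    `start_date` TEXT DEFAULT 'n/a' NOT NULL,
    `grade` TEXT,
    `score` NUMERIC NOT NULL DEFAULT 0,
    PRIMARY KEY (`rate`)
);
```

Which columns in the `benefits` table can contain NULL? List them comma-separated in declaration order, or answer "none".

notes, hours, hire_date, status, budget, benefit_id, title, grade

- notes: UNIQUE does not imply NOT NULL → nullable.
- hours: CHECK does not forbid NULL (a CHECK constraint passes when its expression is NULL) → nullable.
- hire_date: CHECK does not forbid NULL (a CHECK constraint passes when its expression is NULL) → nullable.
- rate: part of the PRIMARY KEY, which implies NOT NULL → not nullable.
- status: CHECK does not forbid NULL (a CHECK constraint passes when its expression is NULL) → nullable.
- budget: CHECK does not forbid NULL (a CHECK constraint passes when its expression is NULL) → nullable.
- benefit_id: CHECK does not forbid NULL (a CHECK constraint passes when its expression is NULL) → nullable.
- title: a foreign key column may be NULL unless separately constrained → nullable.
- start_date: declared NOT NULL → not nullable.
- grade: no NOT NULL constraint applies → nullable.
- score: declared NOT NULL → not nullable.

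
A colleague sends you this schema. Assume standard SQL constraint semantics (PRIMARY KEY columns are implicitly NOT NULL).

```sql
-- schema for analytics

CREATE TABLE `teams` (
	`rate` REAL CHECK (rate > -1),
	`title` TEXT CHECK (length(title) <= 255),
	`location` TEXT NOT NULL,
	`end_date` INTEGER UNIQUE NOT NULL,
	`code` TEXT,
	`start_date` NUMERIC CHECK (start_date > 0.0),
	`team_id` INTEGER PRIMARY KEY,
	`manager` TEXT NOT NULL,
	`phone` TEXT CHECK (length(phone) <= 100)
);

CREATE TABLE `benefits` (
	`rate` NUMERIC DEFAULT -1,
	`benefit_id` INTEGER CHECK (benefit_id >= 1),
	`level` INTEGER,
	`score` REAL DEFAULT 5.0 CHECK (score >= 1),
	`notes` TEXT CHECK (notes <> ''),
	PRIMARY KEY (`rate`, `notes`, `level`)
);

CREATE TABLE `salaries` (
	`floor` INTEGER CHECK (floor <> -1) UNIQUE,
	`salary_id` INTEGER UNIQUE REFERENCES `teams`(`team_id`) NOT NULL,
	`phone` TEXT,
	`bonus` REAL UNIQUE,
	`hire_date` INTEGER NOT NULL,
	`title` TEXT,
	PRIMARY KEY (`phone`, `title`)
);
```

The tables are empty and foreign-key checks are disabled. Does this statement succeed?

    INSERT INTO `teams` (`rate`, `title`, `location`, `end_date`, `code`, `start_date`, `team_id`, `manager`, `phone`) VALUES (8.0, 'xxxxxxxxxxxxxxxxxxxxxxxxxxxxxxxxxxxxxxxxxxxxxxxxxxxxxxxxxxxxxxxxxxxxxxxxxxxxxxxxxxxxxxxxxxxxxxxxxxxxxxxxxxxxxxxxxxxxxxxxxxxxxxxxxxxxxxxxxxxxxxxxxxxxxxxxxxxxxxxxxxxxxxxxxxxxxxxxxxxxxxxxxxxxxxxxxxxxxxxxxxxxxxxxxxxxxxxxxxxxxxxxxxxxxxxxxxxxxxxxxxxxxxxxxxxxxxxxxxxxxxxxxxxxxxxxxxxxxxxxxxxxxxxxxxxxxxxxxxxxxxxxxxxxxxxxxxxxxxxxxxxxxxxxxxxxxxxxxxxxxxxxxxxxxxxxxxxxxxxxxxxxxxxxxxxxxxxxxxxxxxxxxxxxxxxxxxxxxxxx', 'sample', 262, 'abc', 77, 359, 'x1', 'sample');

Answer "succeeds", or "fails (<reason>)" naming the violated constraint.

fails (CHECK on title)

The value 'xxxxxxxxxxxxxxxxxxxxxxxxxxxxxxxxxxxxxxxxxxxxxxxxxxxxxxxxxxxxxxxxxxxxxxxxxxxxxxxxxxxxxxxxxxxxxxxxxxxxxxxxxxxxxxxxxxxxxxxxxxxxxxxxxxxxxxxxxxxxxxxxxxxxxxxxxxxxxxxxxxxxxxxxxxxxxxxxxxxxxxxxxxxxxxxxxxxxxxxxxxxxxxxxxxxxxxxxxxxxxxxxxxxxxxxxxxxxxxxxxxxxxxxxxxxxxxxxxxxxxxxxxxxxxxxxxxxxxxxxxxxxxxxxxxxxxxxxxxxxxxxxxxxxxxxxxxxxxxxxxxxxxxxxxxxxxxxxxxxxxxxxxxxxxxxxxxxxxxxxxxxxxxxxxxxxxxxxxxxxxxxxxxxxxxxxxxxxxxxx' for title violates CHECK (length(title) <= 255).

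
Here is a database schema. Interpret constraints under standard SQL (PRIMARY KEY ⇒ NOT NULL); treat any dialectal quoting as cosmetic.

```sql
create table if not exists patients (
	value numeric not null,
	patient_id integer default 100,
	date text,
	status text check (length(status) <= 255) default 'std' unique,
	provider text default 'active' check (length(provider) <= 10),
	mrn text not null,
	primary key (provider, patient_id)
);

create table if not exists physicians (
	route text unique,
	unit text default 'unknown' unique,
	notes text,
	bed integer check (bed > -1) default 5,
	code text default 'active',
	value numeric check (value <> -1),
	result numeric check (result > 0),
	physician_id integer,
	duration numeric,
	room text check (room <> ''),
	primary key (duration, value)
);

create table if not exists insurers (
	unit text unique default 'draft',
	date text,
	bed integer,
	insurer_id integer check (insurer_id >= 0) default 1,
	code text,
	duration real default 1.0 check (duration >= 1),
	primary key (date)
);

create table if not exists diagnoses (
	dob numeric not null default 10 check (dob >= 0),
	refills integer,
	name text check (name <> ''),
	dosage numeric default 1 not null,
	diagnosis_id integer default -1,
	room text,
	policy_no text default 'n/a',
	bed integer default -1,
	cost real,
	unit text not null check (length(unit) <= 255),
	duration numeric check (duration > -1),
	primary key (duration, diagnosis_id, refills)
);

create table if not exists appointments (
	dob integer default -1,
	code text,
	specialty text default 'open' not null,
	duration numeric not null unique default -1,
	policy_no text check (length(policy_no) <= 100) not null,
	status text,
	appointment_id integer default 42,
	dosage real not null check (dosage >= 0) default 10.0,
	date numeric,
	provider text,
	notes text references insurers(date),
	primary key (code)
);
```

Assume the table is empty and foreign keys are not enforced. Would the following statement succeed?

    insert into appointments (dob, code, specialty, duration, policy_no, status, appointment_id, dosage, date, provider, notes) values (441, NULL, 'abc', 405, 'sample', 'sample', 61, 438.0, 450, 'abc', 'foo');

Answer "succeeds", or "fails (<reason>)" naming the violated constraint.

fails (NOT NULL on code)

code is explicitly set to NULL, but code is part of the PRIMARY KEY (implied NOT NULL).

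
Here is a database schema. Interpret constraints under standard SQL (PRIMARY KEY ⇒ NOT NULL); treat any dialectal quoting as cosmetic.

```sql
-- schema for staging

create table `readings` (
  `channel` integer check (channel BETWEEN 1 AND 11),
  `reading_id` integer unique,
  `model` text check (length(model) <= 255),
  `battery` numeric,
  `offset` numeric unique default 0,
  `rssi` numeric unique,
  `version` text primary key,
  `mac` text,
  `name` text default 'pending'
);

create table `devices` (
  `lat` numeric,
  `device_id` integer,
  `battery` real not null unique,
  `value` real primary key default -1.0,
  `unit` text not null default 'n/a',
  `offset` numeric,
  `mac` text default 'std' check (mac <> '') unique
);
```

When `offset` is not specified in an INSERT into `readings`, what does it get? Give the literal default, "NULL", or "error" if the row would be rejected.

0

offset has an explicit DEFAULT 0.
When the column is omitted from an INSERT, that default is used.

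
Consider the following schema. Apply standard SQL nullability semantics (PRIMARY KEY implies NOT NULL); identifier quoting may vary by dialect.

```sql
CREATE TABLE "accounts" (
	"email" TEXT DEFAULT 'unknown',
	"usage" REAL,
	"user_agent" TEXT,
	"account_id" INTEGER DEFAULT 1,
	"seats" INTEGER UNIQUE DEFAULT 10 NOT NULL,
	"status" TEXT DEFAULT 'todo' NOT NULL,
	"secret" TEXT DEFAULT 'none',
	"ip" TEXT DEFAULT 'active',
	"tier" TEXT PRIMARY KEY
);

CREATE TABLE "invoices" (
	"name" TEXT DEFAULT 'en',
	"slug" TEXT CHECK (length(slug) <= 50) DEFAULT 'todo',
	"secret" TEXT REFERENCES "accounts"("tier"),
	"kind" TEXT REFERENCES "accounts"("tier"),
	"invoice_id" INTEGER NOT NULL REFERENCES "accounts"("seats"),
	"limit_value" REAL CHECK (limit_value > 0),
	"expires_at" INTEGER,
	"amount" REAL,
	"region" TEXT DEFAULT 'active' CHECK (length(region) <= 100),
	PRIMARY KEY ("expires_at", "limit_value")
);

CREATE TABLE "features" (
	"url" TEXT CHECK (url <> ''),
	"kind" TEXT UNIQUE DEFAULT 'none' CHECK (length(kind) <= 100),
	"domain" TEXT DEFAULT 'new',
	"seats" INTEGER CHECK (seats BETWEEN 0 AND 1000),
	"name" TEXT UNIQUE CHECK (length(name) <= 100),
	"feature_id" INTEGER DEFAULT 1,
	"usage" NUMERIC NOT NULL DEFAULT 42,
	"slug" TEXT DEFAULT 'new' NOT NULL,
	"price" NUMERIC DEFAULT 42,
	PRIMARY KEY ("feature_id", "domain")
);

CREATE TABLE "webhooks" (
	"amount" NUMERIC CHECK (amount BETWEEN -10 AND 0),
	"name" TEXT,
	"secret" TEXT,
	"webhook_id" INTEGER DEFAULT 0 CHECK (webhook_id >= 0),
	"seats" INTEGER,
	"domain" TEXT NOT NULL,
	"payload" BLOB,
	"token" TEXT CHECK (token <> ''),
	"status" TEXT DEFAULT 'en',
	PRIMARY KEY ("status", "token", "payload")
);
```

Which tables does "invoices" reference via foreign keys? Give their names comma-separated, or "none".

- secret REFERENCES accounts(tier).
- kind REFERENCES accounts(tier).
- invoice_id REFERENCES accounts(seats).

accounts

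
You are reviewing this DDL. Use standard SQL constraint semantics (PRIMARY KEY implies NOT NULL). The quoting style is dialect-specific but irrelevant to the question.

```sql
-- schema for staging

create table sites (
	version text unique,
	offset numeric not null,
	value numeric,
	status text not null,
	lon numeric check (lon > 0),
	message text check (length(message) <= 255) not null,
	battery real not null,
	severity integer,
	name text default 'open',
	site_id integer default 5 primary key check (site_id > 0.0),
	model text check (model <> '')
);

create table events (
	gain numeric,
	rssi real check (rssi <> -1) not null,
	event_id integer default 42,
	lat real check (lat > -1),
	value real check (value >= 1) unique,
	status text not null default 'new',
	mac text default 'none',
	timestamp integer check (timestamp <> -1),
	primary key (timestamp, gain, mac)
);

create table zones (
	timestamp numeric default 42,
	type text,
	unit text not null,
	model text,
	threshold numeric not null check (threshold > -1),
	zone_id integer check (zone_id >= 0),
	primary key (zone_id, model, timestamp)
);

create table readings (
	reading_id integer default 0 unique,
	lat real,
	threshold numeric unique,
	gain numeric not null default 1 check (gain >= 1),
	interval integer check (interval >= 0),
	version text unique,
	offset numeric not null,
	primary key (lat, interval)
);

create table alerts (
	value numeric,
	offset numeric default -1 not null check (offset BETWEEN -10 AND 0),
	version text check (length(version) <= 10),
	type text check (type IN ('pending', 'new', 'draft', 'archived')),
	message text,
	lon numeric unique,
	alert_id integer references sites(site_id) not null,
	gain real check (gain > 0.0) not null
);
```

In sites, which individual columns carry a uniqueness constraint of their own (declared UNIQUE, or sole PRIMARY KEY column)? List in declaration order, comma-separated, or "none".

version, site_id

- version: declared UNIQUE → unique.
- offset: no UNIQUE or single-column PK constraint.
- value: no UNIQUE or single-column PK constraint.
- status: no UNIQUE or single-column PK constraint.
- lon: no UNIQUE or single-column PK constraint.
- message: no UNIQUE or single-column PK constraint.
- battery: no UNIQUE or single-column PK constraint.
- severity: no UNIQUE or single-column PK constraint.
- name: no UNIQUE or single-column PK constraint.
- site_id: single-column PRIMARY KEY → unique.
- model: no UNIQUE or single-column PK constraint.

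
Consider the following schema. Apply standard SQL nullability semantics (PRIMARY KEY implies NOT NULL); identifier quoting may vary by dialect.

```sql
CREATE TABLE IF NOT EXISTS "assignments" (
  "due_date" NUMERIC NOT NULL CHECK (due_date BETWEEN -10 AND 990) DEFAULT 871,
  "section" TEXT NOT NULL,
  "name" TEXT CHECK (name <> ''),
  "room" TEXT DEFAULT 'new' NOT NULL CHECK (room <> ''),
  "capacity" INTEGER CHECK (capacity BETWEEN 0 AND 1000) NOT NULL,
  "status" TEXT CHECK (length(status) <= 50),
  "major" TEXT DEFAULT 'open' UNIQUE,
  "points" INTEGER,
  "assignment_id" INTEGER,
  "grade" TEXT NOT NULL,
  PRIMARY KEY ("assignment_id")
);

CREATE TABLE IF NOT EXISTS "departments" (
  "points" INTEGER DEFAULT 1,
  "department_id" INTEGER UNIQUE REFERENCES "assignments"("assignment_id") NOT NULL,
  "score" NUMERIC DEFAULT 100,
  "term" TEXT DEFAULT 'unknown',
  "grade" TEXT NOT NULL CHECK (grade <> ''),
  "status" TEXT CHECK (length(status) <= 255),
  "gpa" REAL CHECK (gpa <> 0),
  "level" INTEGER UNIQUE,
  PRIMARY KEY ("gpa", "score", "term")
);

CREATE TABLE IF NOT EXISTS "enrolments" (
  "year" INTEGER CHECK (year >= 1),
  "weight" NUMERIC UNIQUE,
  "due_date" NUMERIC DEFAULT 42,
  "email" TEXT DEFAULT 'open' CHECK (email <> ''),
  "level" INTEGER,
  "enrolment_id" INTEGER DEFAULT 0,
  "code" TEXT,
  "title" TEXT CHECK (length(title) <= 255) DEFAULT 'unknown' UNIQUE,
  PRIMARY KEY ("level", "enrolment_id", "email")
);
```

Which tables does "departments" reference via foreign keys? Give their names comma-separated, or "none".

- department_id REFERENCES assignments(assignment_id).

assignments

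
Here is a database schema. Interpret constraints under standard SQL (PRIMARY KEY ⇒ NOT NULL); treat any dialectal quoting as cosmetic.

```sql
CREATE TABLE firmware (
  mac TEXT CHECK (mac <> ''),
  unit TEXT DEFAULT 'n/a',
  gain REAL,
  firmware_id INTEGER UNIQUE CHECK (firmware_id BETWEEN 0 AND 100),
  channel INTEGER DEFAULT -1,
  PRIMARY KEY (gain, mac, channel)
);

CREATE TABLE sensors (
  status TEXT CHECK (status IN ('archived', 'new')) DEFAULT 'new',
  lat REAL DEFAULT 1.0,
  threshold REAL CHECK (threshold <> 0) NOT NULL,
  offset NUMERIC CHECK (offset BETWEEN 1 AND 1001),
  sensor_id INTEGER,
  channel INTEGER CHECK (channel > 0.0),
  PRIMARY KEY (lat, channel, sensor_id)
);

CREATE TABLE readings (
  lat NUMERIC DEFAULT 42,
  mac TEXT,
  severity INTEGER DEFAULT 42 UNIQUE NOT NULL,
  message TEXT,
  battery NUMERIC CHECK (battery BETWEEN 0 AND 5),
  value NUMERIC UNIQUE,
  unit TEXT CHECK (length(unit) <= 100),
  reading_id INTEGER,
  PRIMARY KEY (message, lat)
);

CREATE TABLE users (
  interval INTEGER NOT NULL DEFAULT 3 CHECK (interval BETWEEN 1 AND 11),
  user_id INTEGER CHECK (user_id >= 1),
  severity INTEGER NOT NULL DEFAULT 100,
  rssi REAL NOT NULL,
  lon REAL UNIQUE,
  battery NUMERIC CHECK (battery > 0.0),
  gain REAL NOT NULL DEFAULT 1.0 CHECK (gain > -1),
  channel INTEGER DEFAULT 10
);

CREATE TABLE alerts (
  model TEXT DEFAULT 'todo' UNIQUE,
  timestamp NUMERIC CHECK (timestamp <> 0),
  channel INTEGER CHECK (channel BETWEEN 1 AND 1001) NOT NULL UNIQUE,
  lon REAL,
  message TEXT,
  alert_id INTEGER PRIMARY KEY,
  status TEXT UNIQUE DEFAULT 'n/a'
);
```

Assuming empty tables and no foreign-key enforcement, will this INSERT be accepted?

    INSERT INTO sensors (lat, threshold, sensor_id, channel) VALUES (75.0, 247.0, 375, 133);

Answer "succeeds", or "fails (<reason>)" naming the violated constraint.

NOT NULL columns: channel is supplied; lat is supplied; sensor_id is supplied; threshold is supplied.
CHECK constraints: 247.0 satisfies (threshold <> 0); 133 satisfies (channel > 0.0).
No constraint is violated.

succeeds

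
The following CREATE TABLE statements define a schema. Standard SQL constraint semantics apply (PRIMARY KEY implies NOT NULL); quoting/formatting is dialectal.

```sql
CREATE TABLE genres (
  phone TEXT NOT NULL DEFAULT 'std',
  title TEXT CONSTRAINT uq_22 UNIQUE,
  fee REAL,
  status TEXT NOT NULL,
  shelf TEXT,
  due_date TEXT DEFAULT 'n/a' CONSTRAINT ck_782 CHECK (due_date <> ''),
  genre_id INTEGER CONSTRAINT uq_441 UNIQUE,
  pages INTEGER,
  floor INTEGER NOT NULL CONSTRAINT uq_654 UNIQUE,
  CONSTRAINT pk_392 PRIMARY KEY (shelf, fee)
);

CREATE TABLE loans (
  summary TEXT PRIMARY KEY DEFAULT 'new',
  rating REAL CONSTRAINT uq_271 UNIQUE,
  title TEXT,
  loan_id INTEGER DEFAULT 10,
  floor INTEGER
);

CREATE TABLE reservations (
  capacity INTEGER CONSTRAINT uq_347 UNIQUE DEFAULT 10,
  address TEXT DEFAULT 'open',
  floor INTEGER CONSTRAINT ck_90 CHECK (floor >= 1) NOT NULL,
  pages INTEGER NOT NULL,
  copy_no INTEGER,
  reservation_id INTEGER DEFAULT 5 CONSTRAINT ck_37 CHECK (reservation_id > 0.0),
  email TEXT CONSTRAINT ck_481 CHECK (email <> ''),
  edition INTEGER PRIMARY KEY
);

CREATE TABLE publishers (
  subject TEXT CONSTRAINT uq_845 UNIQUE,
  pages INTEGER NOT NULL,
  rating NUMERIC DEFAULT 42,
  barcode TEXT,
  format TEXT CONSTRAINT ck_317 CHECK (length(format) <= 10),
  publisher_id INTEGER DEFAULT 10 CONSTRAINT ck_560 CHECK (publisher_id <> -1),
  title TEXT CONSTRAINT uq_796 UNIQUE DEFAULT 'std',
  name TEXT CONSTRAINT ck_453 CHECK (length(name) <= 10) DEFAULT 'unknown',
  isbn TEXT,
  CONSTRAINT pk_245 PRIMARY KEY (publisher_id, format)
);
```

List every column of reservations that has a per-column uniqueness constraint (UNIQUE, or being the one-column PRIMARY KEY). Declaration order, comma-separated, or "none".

- capacity: declared UNIQUE → unique.
- address: no UNIQUE or single-column PK constraint.
- floor: no UNIQUE or single-column PK constraint.
- pages: no UNIQUE or single-column PK constraint.
- copy_no: no UNIQUE or single-column PK constraint.
- reservation_id: no UNIQUE or single-column PK constraint.
- email: no UNIQUE or single-column PK constraint.
- edition: single-column PRIMARY KEY → unique.

capacity, edition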